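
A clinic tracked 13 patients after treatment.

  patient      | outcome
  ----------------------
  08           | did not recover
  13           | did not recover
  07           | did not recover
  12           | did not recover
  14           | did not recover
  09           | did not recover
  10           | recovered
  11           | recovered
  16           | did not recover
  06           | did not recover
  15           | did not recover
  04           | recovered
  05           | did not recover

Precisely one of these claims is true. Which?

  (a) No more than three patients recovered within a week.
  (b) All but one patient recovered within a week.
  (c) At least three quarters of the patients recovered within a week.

(a)

|A| = 13, |A ∩ B| = 3, |A ∖ B| = 10.
(a) requires |A ∩ B| ≤ 3: true.
(b) requires |A ∖ B| = 1: false.
(c) requires |A ∩ B| / |A| ≥ 3/4: false.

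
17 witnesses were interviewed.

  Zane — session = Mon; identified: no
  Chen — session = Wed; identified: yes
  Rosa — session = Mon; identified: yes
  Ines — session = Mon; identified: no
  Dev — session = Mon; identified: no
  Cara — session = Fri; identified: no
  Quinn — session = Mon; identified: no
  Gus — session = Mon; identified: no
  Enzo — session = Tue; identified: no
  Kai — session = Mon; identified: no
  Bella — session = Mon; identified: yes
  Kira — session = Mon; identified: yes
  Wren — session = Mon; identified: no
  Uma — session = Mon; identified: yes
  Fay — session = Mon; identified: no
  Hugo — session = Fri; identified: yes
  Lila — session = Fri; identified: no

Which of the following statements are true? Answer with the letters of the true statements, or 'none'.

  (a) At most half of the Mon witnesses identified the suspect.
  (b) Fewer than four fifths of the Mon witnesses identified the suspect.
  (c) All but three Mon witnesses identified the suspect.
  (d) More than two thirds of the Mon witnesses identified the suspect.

|A| = 12, |A ∩ B| = 4, |A ∖ B| = 8.
(a) |A ∩ B| ≤ |A ∖ B|: holds.
(b) |A ∩ B| / |A| < 4/5: holds.
(c) |A ∖ B| = 3: fails.
(d) |A ∩ B| / |A| > 2/3: fails.

(a), (b)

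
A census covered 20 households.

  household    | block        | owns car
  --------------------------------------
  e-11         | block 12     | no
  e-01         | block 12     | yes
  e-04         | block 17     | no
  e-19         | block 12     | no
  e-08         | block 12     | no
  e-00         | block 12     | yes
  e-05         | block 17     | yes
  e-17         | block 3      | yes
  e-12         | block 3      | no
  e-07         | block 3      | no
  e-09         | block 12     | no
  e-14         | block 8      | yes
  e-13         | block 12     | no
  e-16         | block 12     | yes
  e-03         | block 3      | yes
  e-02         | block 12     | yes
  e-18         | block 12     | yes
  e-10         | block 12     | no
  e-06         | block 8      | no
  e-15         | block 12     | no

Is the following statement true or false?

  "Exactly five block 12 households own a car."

True

'Exactly five block 12 households own a car' holds iff |A ∩ B| = 5.
A (the restrictor) = {e-11, e-01, e-19, e-08, e-00, e-09, e-13, e-16, e-02, e-18, e-10, e-15}, |A| = 12.
A ∩ B = {e-01, e-00, e-16, e-02, e-18}, so |A ∩ B| = 5.
|A ∩ B| = 5, so the statement is true.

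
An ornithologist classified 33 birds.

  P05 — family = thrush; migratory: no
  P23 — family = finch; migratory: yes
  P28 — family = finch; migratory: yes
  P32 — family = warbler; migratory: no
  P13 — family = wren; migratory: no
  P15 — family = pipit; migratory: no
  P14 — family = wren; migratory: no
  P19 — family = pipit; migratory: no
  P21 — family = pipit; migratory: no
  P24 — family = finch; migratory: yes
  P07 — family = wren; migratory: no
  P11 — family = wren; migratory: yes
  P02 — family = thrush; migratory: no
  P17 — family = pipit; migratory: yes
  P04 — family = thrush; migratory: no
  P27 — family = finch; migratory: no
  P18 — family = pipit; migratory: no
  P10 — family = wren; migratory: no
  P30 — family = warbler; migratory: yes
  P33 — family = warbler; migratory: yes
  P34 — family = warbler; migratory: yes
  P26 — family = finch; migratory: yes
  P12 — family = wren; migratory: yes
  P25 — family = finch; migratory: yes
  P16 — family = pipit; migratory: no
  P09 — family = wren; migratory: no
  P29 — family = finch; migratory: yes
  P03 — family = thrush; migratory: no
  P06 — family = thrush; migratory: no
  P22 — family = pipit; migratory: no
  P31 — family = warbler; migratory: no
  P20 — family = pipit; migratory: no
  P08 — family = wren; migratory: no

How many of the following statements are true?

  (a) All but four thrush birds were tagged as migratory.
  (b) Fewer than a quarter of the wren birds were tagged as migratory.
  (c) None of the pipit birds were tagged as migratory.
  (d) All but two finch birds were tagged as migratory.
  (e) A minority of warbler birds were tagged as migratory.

(a) thrush: |A| = 5, |A ∩ B| = 0; needs |A ∖ B| = 4 — false.
(b) wren: |A| = 8, |A ∩ B| = 2; needs |A ∩ B| / |A| < 1/4 — false.
(c) pipit: |A| = 8, |A ∩ B| = 1; needs A ∩ B = ∅ (|A ∩ B| = 0) — false.
(d) finch: |A| = 7, |A ∩ B| = 6; needs |A ∖ B| = 2 — false.
(e) warbler: |A| = 5, |A ∩ B| = 3; needs |A ∩ B| < |A ∖ B| — false.

0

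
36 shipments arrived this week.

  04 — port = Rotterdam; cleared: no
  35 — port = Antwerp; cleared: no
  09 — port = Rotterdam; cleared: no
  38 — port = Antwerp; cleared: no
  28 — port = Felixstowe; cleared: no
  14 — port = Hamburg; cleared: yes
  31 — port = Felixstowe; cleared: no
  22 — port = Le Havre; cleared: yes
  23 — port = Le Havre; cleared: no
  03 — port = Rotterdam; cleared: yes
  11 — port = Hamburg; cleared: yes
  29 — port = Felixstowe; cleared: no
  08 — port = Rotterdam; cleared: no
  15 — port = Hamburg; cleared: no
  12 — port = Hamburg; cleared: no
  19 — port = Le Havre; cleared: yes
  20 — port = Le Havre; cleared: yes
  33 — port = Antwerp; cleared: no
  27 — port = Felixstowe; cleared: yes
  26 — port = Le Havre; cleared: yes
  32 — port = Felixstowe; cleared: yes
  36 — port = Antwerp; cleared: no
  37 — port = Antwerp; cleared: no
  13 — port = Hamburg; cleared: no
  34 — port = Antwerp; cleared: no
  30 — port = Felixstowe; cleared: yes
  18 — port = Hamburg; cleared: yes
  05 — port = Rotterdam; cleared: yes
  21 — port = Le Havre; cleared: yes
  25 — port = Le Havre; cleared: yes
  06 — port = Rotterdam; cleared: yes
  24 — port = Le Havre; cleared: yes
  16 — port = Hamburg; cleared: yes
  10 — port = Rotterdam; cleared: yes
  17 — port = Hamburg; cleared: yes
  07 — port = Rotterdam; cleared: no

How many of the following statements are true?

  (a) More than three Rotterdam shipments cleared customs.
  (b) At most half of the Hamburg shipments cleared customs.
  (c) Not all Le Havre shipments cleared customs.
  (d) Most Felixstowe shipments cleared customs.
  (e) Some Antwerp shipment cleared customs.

(a) Rotterdam: |A| = 8, |A ∩ B| = 4; needs |A ∩ B| > 3 — true.
(b) Hamburg: |A| = 8, |A ∩ B| = 5; needs |A ∩ B| ≤ |A ∖ B| — false.
(c) Le Havre: |A| = 8, |A ∩ B| = 7; needs A ⊄ B (|A ∖ B| ≥ 1) — true.
(d) Felixstowe: |A| = 6, |A ∩ B| = 3; needs |A ∩ B| > |A ∖ B| — false.
(e) Antwerp: |A| = 6, |A ∩ B| = 0; needs A ∩ B ≠ ∅ (|A ∩ B| ≥ 1) — false.

2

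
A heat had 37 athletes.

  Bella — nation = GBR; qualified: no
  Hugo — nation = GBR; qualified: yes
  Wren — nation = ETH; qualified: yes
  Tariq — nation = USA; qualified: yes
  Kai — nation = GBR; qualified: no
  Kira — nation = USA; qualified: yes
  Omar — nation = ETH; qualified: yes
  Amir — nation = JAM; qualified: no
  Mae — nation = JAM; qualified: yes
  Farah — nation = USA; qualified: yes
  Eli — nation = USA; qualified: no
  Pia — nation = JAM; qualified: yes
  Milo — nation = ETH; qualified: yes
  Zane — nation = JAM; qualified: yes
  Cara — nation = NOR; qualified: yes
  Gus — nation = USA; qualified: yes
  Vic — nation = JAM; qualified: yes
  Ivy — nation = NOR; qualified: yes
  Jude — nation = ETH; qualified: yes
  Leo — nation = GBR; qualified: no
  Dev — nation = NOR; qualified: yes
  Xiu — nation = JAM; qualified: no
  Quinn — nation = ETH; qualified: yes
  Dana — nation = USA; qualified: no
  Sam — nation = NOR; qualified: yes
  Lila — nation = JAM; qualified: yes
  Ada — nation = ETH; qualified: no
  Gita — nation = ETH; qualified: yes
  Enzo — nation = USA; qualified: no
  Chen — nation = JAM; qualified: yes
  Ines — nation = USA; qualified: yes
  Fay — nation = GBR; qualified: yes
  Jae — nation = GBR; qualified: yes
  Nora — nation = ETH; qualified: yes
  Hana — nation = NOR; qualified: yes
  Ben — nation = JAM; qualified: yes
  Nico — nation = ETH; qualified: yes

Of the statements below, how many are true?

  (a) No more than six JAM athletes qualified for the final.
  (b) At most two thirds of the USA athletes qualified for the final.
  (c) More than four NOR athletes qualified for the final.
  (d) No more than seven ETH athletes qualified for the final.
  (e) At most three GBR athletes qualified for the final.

(a) JAM: |A| = 9, |A ∩ B| = 7; needs |A ∩ B| ≤ 6 — false.
(b) USA: |A| = 8, |A ∩ B| = 5; needs |A ∩ B| / |A| ≤ 2/3 — true.
(c) NOR: |A| = 5, |A ∩ B| = 5; needs |A ∩ B| > 4 — true.
(d) ETH: |A| = 9, |A ∩ B| = 8; needs |A ∩ B| ≤ 7 — false.
(e) GBR: |A| = 6, |A ∩ B| = 3; needs |A ∩ B| ≤ 3 — true.

3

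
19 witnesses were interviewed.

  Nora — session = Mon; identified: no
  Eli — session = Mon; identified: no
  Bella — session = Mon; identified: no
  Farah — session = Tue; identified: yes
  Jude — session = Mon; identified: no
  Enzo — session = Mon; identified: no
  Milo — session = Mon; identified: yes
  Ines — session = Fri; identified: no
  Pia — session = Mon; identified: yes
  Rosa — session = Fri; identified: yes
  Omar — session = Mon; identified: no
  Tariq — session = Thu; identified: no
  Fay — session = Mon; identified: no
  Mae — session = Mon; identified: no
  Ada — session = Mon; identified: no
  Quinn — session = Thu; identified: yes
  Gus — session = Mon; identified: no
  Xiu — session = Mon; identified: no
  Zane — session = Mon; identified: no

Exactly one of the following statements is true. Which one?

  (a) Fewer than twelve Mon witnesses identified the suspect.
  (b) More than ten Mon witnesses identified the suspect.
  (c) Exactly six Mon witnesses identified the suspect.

(a)

|A| = 14, |A ∩ B| = 2, |A ∖ B| = 12.
(a) requires |A ∩ B| < 12: true.
(b) requires |A ∩ B| > 10: false.
(c) requires |A ∩ B| = 6: false.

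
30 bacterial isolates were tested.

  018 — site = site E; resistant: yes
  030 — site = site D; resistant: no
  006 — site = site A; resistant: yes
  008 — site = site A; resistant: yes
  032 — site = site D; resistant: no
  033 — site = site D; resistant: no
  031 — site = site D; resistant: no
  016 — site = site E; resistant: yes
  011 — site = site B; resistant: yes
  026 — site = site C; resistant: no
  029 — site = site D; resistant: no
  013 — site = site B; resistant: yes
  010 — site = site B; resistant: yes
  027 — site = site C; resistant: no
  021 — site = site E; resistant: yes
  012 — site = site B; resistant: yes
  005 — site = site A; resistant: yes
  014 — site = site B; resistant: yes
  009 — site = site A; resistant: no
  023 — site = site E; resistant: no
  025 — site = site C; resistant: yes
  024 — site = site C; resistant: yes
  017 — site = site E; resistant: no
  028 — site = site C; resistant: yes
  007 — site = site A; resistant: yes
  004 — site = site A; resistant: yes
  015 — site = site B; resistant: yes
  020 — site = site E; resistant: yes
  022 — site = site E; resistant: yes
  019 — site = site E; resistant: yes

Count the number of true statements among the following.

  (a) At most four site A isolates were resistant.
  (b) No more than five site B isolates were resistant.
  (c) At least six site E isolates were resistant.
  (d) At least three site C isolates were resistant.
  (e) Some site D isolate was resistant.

2

(a) site A: |A| = 6, |A ∩ B| = 5; needs |A ∩ B| ≤ 4 — false.
(b) site B: |A| = 6, |A ∩ B| = 6; needs |A ∩ B| ≤ 5 — false.
(c) site E: |A| = 8, |A ∩ B| = 6; needs |A ∩ B| ≥ 6 — true.
(d) site C: |A| = 5, |A ∩ B| = 3; needs |A ∩ B| ≥ 3 — true.
(e) site D: |A| = 5, |A ∩ B| = 0; needs A ∩ B ≠ ∅ (|A ∩ B| ≥ 1) — false.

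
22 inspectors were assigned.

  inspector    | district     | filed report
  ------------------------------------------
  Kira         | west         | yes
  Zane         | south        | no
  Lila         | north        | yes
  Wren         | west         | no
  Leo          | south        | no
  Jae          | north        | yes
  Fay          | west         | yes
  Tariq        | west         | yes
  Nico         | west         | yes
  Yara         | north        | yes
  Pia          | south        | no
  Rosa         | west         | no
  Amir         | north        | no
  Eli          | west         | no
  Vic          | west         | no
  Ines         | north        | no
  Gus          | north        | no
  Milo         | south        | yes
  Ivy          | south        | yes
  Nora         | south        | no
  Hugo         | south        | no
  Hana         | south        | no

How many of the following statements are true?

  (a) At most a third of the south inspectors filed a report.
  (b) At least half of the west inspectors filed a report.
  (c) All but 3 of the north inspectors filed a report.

3

(a) south: |A| = 8, |A ∩ B| = 2; needs |A ∩ B| / |A| ≤ 1/3 — true.
(b) west: |A| = 8, |A ∩ B| = 4; needs |A ∩ B| ≥ |A ∖ B| — true.
(c) north: |A| = 6, |A ∩ B| = 3; needs |A ∖ B| = 3 — true.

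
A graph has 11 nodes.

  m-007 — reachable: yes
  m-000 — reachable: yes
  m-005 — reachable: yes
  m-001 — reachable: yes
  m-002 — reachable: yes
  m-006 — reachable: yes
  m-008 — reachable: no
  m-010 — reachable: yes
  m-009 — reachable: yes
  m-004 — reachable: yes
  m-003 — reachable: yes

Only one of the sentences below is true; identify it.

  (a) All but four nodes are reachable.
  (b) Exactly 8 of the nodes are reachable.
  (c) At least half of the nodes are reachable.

|A| = 11, |A ∩ B| = 10, |A ∖ B| = 1.
(a) requires |A ∖ B| = 4: false.
(b) requires |A ∩ B| = 8: false.
(c) requires |A ∩ B| ≥ |A ∖ B|: true.

(c)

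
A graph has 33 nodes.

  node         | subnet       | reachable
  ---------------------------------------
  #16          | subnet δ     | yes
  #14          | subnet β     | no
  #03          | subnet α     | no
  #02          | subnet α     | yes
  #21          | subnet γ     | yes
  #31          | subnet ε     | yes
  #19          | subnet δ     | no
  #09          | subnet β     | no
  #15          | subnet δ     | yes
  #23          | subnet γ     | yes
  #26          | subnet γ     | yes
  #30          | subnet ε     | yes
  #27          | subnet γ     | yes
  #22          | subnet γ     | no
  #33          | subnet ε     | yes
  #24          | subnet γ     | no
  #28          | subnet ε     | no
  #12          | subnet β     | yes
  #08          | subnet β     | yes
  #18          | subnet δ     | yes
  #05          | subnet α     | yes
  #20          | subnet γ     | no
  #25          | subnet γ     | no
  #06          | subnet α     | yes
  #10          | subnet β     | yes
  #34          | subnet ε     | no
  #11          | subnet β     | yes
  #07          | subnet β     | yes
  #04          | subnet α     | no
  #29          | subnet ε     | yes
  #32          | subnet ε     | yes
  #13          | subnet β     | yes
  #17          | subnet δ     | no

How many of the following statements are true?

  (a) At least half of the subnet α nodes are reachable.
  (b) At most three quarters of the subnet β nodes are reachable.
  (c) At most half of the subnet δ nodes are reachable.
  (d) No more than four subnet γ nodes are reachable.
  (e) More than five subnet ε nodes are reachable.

(a) subnet α: |A| = 5, |A ∩ B| = 3; needs |A ∩ B| ≥ |A ∖ B| — true.
(b) subnet β: |A| = 8, |A ∩ B| = 6; needs |A ∩ B| / |A| ≤ 3/4 — true.
(c) subnet δ: |A| = 5, |A ∩ B| = 3; needs |A ∩ B| ≤ |A ∖ B| — false.
(d) subnet γ: |A| = 8, |A ∩ B| = 4; needs |A ∩ B| ≤ 4 — true.
(e) subnet ε: |A| = 7, |A ∩ B| = 5; needs |A ∩ B| > 5 — false.

3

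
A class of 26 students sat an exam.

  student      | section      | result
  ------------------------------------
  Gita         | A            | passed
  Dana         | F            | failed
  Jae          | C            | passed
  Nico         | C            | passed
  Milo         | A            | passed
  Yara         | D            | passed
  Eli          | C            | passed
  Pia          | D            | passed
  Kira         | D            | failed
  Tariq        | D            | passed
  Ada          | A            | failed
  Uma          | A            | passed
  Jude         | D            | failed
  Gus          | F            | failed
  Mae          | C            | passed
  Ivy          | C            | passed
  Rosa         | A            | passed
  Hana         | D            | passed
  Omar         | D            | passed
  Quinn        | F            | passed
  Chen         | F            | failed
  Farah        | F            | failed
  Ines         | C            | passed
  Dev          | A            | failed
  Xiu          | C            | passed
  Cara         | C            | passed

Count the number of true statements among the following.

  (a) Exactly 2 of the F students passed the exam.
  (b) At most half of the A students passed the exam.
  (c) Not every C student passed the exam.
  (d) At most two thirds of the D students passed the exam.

(a) F: |A| = 5, |A ∩ B| = 1; needs |A ∩ B| = 2 — false.
(b) A: |A| = 6, |A ∩ B| = 4; needs |A ∩ B| ≤ |A ∖ B| — false.
(c) C: |A| = 8, |A ∩ B| = 8; needs A ⊄ B (|A ∖ B| ≥ 1) — false.
(d) D: |A| = 7, |A ∩ B| = 5; needs |A ∩ B| / |A| ≤ 2/3 — false.

0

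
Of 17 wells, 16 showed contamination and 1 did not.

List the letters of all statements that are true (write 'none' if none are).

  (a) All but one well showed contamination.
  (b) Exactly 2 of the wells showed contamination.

|A| = 17, |A ∩ B| = 16, |A ∖ B| = 1.
(a) |A ∖ B| = 1: holds.
(b) |A ∩ B| = 2: fails.

(a)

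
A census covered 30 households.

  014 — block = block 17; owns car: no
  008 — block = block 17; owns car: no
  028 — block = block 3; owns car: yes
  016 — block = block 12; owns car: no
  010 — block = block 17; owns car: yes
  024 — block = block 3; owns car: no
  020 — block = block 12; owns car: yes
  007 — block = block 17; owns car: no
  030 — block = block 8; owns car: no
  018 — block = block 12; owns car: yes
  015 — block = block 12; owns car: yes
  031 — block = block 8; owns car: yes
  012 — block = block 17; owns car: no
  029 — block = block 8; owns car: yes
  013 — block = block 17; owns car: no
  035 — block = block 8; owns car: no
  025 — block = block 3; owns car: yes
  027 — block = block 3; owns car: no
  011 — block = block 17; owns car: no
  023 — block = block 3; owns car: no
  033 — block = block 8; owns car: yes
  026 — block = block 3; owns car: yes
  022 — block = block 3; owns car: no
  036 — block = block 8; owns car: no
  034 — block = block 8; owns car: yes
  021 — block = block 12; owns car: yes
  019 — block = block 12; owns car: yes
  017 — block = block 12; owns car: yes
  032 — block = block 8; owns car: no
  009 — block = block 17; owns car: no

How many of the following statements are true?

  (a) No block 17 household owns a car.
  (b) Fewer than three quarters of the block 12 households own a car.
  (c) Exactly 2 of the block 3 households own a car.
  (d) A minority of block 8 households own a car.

0

(a) block 17: |A| = 8, |A ∩ B| = 1; needs A ∩ B = ∅ (|A ∩ B| = 0) — false.
(b) block 12: |A| = 7, |A ∩ B| = 6; needs |A ∩ B| / |A| < 3/4 — false.
(c) block 3: |A| = 7, |A ∩ B| = 3; needs |A ∩ B| = 2 — false.
(d) block 8: |A| = 8, |A ∩ B| = 4; needs |A ∩ B| < |A ∖ B| — false.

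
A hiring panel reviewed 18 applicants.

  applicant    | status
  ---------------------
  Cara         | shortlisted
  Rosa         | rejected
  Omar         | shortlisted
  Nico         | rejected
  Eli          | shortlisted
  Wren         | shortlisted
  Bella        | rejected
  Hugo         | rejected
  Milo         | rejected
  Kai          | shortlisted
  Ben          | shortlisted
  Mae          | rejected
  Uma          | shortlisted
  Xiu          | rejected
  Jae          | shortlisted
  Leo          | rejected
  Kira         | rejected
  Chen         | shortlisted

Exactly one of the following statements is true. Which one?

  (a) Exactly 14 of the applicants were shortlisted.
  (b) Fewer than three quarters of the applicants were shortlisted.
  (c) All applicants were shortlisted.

|A| = 18, |A ∩ B| = 9, |A ∖ B| = 9.
(a) requires |A ∩ B| = 14: false.
(b) requires |A ∩ B| / |A| < 3/4: true.
(c) requires A ⊆ B, i.e. every element of A is in B (|A ∖ B| = 0): false.

(b)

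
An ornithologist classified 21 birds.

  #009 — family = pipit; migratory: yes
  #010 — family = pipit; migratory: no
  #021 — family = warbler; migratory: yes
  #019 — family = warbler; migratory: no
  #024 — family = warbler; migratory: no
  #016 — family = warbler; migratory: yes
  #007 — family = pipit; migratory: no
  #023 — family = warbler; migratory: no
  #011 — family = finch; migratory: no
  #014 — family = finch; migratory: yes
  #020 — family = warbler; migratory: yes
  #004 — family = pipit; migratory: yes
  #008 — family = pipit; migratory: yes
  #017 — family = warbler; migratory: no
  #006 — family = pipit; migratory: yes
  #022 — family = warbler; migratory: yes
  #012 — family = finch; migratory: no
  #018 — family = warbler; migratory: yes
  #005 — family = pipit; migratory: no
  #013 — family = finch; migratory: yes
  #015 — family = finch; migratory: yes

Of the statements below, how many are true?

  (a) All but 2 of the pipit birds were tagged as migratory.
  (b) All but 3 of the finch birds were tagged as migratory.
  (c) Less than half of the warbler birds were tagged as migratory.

(a) pipit: |A| = 7, |A ∩ B| = 4; needs |A ∖ B| = 2 — false.
(b) finch: |A| = 5, |A ∩ B| = 3; needs |A ∖ B| = 3 — false.
(c) warbler: |A| = 9, |A ∩ B| = 5; needs |A ∩ B| < |A ∖ B| — false.

0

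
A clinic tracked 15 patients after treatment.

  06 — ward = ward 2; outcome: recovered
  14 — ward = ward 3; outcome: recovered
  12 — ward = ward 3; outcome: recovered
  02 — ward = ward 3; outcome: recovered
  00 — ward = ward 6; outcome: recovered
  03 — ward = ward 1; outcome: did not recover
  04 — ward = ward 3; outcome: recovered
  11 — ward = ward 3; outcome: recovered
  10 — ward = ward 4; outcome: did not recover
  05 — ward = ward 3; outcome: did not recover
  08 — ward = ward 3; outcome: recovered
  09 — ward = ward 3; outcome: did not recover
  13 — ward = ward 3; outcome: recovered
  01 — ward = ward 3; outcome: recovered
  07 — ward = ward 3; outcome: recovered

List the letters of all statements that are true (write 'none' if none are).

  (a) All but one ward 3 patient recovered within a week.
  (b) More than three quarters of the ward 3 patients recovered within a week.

(b)

|A| = 11, |A ∩ B| = 9, |A ∖ B| = 2.
(a) |A ∖ B| = 1: fails.
(b) |A ∩ B| / |A| > 3/4: holds.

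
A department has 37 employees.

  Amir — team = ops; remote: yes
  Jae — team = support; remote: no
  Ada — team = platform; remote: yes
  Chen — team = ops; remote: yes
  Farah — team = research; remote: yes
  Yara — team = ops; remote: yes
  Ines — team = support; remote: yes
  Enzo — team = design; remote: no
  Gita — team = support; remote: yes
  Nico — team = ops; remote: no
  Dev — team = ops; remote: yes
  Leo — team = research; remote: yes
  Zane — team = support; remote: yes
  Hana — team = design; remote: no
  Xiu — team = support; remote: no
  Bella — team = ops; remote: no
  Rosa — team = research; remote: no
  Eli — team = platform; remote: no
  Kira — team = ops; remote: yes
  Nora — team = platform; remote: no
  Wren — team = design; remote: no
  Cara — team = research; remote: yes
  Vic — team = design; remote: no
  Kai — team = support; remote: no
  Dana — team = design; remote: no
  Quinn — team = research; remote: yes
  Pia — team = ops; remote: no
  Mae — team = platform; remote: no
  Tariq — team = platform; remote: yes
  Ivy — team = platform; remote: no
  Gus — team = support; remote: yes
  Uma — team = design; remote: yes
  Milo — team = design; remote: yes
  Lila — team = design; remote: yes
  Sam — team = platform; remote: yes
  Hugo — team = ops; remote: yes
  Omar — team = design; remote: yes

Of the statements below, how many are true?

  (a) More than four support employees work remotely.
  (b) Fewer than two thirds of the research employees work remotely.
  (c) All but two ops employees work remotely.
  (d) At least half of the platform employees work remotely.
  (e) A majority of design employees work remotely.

(a) support: |A| = 7, |A ∩ B| = 4; needs |A ∩ B| > 4 — false.
(b) research: |A| = 5, |A ∩ B| = 4; needs |A ∩ B| / |A| < 2/3 — false.
(c) ops: |A| = 9, |A ∩ B| = 6; needs |A ∖ B| = 2 — false.
(d) platform: |A| = 7, |A ∩ B| = 3; needs |A ∩ B| ≥ |A ∖ B| — false.
(e) design: |A| = 9, |A ∩ B| = 4; needs |A ∩ B| > |A ∖ B| — false.

0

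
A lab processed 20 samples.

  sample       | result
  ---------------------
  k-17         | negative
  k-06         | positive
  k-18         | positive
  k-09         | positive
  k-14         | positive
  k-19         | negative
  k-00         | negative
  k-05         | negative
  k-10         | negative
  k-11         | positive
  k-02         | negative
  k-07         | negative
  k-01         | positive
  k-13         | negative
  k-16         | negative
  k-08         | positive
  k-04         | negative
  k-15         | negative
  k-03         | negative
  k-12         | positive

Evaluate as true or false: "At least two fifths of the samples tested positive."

The determiner here denotes the relation: |A ∩ B| / |A| ≥ 2/5.
|A| = 20, |A ∩ B| = 8, |A ∖ B| = 12.
|A ∩ B|/|A| = 8/20, so the statement is true.

True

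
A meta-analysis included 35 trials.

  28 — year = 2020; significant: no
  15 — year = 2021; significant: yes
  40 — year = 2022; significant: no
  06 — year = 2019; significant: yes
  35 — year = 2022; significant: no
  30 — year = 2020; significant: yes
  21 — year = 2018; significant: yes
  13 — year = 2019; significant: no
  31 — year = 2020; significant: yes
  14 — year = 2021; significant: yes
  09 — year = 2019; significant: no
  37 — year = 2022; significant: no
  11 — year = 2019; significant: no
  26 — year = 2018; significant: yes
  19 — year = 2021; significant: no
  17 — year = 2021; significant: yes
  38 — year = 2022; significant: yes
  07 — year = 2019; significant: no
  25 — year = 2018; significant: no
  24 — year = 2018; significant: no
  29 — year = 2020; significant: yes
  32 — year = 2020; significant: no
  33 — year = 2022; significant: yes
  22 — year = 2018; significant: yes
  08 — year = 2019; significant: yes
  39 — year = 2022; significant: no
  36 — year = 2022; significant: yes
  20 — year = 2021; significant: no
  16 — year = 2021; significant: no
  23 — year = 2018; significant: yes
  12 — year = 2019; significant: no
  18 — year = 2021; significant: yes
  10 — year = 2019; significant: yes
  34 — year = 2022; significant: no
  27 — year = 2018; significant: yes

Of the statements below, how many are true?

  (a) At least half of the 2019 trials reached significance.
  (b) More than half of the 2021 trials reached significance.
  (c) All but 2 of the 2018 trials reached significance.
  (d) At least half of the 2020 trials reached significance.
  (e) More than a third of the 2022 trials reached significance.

4

(a) 2019: |A| = 8, |A ∩ B| = 3; needs |A ∩ B| ≥ |A ∖ B| — false.
(b) 2021: |A| = 7, |A ∩ B| = 4; needs |A ∩ B| > |A ∖ B| — true.
(c) 2018: |A| = 7, |A ∩ B| = 5; needs |A ∖ B| = 2 — true.
(d) 2020: |A| = 5, |A ∩ B| = 3; needs |A ∩ B| ≥ |A ∖ B| — true.
(e) 2022: |A| = 8, |A ∩ B| = 3; needs |A ∩ B| / |A| > 1/3 — true.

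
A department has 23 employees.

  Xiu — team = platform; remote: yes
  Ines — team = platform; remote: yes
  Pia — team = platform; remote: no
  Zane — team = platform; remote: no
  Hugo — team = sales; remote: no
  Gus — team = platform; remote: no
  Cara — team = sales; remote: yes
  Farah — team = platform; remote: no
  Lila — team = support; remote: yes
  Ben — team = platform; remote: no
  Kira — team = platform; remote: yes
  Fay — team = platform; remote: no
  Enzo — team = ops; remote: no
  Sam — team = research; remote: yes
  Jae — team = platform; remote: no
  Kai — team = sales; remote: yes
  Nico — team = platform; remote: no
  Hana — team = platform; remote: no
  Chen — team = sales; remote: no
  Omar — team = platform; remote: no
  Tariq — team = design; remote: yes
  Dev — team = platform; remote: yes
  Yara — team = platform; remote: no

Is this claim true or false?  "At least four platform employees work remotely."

The determiner here denotes the relation: |A ∩ B| ≥ 4.
|A| = 15, |A ∩ B| = 4, |A ∖ B| = 11.
|A ∩ B| = 4, so the statement is true.

True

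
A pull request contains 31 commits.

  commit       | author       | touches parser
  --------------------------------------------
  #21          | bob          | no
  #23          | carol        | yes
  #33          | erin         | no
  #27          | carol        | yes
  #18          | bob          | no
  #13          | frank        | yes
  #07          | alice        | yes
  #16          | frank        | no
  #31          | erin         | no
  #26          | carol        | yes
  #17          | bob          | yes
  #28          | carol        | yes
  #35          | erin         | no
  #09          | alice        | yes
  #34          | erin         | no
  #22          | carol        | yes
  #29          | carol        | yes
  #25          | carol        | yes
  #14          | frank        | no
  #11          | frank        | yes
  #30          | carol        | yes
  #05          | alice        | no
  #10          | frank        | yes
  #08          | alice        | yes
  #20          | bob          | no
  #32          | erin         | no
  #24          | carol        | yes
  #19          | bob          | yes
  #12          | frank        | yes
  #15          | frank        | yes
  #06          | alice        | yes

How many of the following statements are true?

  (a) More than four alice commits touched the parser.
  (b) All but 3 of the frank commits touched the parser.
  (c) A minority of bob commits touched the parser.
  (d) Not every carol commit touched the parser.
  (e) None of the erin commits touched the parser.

(a) alice: |A| = 5, |A ∩ B| = 4; needs |A ∩ B| > 4 — false.
(b) frank: |A| = 7, |A ∩ B| = 5; needs |A ∖ B| = 3 — false.
(c) bob: |A| = 5, |A ∩ B| = 2; needs |A ∩ B| < |A ∖ B| — true.
(d) carol: |A| = 9, |A ∩ B| = 9; needs A ⊄ B (|A ∖ B| ≥ 1) — false.
(e) erin: |A| = 5, |A ∩ B| = 0; needs A ∩ B = ∅ (|A ∩ B| = 0) — true.

2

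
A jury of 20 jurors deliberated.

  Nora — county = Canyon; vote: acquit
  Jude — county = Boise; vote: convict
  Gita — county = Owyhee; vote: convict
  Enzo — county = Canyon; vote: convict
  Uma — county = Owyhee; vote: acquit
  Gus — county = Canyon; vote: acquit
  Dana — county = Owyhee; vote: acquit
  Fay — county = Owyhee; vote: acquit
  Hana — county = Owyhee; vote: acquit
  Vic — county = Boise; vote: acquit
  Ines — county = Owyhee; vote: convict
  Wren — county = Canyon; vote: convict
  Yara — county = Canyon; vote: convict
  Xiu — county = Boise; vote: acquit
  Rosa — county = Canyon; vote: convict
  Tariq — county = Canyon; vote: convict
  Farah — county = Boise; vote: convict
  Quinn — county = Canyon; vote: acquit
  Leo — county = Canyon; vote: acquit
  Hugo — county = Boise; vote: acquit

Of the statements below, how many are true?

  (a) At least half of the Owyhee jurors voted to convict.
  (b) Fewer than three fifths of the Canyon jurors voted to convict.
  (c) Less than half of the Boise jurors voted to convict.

(a) Owyhee: |A| = 6, |A ∩ B| = 2; needs |A ∩ B| ≥ |A ∖ B| — false.
(b) Canyon: |A| = 9, |A ∩ B| = 5; needs |A ∩ B| / |A| < 3/5 — true.
(c) Boise: |A| = 5, |A ∩ B| = 2; needs |A ∩ B| < |A ∖ B| — true.

2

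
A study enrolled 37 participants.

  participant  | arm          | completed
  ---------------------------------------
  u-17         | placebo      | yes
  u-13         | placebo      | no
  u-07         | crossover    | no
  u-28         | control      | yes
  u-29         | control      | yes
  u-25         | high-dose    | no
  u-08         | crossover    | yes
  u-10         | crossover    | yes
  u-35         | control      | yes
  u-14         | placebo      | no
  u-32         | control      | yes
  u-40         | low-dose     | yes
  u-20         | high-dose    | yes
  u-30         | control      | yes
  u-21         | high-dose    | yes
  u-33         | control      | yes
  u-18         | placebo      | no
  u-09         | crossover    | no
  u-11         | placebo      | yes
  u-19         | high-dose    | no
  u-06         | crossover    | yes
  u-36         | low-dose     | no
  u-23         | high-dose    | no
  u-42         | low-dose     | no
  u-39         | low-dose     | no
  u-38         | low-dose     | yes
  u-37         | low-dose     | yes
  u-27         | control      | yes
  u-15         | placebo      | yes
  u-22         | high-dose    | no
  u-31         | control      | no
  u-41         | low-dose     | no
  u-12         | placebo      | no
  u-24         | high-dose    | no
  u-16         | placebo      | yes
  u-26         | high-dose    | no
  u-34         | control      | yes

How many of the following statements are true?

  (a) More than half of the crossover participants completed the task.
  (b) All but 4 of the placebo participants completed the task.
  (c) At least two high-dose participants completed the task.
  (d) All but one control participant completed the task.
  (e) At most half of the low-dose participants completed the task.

5

(a) crossover: |A| = 5, |A ∩ B| = 3; needs |A ∩ B| > |A ∖ B| — true.
(b) placebo: |A| = 8, |A ∩ B| = 4; needs |A ∖ B| = 4 — true.
(c) high-dose: |A| = 8, |A ∩ B| = 2; needs |A ∩ B| ≥ 2 — true.
(d) control: |A| = 9, |A ∩ B| = 8; needs |A ∖ B| = 1 — true.
(e) low-dose: |A| = 7, |A ∩ B| = 3; needs |A ∩ B| ≤ |A ∖ B| — true.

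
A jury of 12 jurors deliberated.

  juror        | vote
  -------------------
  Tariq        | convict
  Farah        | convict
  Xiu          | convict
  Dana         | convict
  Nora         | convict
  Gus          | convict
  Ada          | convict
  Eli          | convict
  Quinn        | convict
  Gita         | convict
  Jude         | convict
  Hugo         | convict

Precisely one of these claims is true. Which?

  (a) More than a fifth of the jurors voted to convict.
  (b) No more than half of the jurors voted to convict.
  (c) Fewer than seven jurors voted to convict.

(a)

|A| = 12, |A ∩ B| = 12, |A ∖ B| = 0.
(a) requires |A ∩ B| / |A| > 1/5: true.
(b) requires |A ∩ B| ≤ |A ∖ B|: false.
(c) requires |A ∩ B| < 7: false.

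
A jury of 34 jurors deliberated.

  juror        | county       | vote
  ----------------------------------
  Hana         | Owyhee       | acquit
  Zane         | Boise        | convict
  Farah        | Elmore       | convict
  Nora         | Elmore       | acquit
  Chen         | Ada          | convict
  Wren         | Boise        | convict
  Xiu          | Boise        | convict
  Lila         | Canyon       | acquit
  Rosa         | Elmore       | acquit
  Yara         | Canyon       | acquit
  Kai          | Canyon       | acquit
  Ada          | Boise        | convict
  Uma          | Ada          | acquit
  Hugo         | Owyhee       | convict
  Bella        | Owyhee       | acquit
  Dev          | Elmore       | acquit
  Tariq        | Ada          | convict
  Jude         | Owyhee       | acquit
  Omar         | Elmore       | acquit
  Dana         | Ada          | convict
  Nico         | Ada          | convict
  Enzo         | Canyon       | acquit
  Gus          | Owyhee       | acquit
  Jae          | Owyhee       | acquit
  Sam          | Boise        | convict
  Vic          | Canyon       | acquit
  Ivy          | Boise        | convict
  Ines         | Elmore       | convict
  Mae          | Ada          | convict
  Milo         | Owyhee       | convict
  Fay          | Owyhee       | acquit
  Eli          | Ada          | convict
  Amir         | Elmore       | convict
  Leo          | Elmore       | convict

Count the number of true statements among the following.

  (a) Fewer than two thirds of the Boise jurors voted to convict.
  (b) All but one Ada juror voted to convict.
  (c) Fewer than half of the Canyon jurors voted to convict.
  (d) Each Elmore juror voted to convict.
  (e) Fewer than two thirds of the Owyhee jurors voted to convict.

(a) Boise: |A| = 6, |A ∩ B| = 6; needs |A ∩ B| / |A| < 2/3 — false.
(b) Ada: |A| = 7, |A ∩ B| = 6; needs |A ∖ B| = 1 — true.
(c) Canyon: |A| = 5, |A ∩ B| = 0; needs |A ∩ B| < |A ∖ B| — true.
(d) Elmore: |A| = 8, |A ∩ B| = 4; needs A ⊆ B, i.e. every element of A is in B (|A ∖ B| = 0) — false.
(e) Owyhee: |A| = 8, |A ∩ B| = 2; needs |A ∩ B| / |A| < 2/3 — true.

3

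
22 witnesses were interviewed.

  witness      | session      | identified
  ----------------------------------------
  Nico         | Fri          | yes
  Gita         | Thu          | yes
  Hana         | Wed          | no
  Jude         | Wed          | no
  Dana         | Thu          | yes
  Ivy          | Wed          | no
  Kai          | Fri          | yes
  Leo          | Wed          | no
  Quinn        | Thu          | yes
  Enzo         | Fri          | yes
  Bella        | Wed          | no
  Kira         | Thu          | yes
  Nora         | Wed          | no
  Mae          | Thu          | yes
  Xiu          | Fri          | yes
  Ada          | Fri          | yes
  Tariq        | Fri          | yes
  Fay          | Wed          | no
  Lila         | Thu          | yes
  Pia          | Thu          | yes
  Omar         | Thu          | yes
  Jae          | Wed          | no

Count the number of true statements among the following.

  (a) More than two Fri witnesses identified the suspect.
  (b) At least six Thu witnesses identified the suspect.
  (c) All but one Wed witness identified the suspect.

(a) Fri: |A| = 6, |A ∩ B| = 6; needs |A ∩ B| > 2 — true.
(b) Thu: |A| = 8, |A ∩ B| = 8; needs |A ∩ B| ≥ 6 — true.
(c) Wed: |A| = 8, |A ∩ B| = 0; needs |A ∖ B| = 1 — false.

2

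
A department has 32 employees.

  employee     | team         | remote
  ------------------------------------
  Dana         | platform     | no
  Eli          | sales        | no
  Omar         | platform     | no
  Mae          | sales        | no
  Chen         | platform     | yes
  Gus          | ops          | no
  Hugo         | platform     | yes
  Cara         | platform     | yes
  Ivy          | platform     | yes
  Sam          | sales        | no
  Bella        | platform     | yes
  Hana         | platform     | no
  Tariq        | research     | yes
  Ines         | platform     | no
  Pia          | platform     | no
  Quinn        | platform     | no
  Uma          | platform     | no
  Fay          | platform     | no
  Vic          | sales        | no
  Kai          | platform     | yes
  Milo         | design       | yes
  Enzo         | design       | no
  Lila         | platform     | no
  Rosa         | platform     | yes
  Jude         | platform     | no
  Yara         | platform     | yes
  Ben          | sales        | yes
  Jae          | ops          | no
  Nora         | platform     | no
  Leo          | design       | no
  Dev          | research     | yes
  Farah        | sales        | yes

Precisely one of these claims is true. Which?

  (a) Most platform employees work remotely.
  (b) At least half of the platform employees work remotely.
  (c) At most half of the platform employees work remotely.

(c)

|A| = 19, |A ∩ B| = 8, |A ∖ B| = 11.
(a) requires |A ∩ B| > |A ∖ B|: false.
(b) requires |A ∩ B| ≥ |A ∖ B|: false.
(c) requires |A ∩ B| ≤ |A ∖ B|: true.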